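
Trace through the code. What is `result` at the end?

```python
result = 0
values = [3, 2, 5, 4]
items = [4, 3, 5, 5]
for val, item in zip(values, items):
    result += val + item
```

Let's trace through this code step by step.

Initialize: result = 0
Initialize: values = [3, 2, 5, 4]
Initialize: items = [4, 3, 5, 5]
Entering loop: for val, item in zip(values, items):

After execution: result = 31
31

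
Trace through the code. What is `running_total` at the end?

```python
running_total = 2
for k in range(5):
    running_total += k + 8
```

Let's trace through this code step by step.

Initialize: running_total = 2
Entering loop: for k in range(5):

After execution: running_total = 52
52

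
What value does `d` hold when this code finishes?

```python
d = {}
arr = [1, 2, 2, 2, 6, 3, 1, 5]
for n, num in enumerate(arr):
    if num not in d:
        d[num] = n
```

Let's trace through this code step by step.

Initialize: d = {}
Initialize: arr = [1, 2, 2, 2, 6, 3, 1, 5]
Entering loop: for n, num in enumerate(arr):

After execution: d = {1: 0, 2: 1, 6: 4, 3: 5, 5: 7}
{1: 0, 2: 1, 6: 4, 3: 5, 5: 7}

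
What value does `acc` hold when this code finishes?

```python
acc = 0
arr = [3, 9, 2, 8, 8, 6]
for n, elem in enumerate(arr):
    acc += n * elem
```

Let's trace through this code step by step.

Initialize: acc = 0
Initialize: arr = [3, 9, 2, 8, 8, 6]
Entering loop: for n, elem in enumerate(arr):

After execution: acc = 99
99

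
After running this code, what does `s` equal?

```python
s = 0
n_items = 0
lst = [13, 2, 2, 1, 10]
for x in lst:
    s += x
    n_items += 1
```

Let's trace through this code step by step.

Initialize: s = 0
Initialize: n_items = 0
Initialize: lst = [13, 2, 2, 1, 10]
Entering loop: for x in lst:

After execution: s = 28
28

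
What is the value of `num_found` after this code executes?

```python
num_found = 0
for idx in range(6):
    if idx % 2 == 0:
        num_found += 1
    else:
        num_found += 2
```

Let's trace through this code step by step.

Initialize: num_found = 0
Entering loop: for idx in range(6):

After execution: num_found = 9
9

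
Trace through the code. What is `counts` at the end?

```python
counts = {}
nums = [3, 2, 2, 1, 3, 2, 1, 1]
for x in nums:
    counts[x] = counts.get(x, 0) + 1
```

Let's trace through this code step by step.

Initialize: counts = {}
Initialize: nums = [3, 2, 2, 1, 3, 2, 1, 1]
Entering loop: for x in nums:

After execution: counts = {3: 2, 2: 3, 1: 3}
{3: 2, 2: 3, 1: 3}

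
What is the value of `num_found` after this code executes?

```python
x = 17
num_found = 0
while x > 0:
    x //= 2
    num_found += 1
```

Let's trace through this code step by step.

Initialize: x = 17
Initialize: num_found = 0
Entering loop: while x > 0:

After execution: num_found = 5
5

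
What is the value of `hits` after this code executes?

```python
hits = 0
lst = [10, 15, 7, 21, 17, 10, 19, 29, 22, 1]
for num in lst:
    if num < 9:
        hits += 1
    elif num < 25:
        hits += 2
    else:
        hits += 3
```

Let's trace through this code step by step.

Initialize: hits = 0
Initialize: lst = [10, 15, 7, 21, 17, 10, 19, 29, 22, 1]
Entering loop: for num in lst:

After execution: hits = 19
19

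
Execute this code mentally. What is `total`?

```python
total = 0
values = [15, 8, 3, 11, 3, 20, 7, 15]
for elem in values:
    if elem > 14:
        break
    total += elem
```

Let's trace through this code step by step.

Initialize: total = 0
Initialize: values = [15, 8, 3, 11, 3, 20, 7, 15]
Entering loop: for elem in values:

After execution: total = 0
0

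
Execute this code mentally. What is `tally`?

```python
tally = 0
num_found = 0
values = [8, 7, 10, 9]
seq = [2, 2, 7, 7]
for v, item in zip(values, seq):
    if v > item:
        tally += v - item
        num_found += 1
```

Let's trace through this code step by step.

Initialize: tally = 0
Initialize: num_found = 0
Initialize: values = [8, 7, 10, 9]
Initialize: seq = [2, 2, 7, 7]
Entering loop: for v, item in zip(values, seq):

After execution: tally = 16
16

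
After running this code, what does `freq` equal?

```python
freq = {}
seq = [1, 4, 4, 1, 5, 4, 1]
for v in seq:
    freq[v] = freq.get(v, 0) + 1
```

Let's trace through this code step by step.

Initialize: freq = {}
Initialize: seq = [1, 4, 4, 1, 5, 4, 1]
Entering loop: for v in seq:

After execution: freq = {1: 3, 4: 3, 5: 1}
{1: 3, 4: 3, 5: 1}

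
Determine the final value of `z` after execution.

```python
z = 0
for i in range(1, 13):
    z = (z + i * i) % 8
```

Let's trace through this code step by step.

Initialize: z = 0
Entering loop: for i in range(1, 13):

After execution: z = 2
2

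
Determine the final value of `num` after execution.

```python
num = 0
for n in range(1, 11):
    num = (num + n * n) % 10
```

Let's trace through this code step by step.

Initialize: num = 0
Entering loop: for n in range(1, 11):

After execution: num = 5
5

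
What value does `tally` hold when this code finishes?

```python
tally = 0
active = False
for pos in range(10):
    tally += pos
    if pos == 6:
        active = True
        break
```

Let's trace through this code step by step.

Initialize: tally = 0
Initialize: active = False
Entering loop: for pos in range(10):

After execution: tally = 21
21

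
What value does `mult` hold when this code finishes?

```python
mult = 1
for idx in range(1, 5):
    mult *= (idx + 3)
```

Let's trace through this code step by step.

Initialize: mult = 1
Entering loop: for idx in range(1, 5):

After execution: mult = 840
840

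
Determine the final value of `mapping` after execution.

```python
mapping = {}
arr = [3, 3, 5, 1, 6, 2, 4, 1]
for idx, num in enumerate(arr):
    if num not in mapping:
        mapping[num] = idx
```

Let's trace through this code step by step.

Initialize: mapping = {}
Initialize: arr = [3, 3, 5, 1, 6, 2, 4, 1]
Entering loop: for idx, num in enumerate(arr):

After execution: mapping = {3: 0, 5: 2, 1: 3, 6: 4, 2: 5, 4: 6}
{3: 0, 5: 2, 1: 3, 6: 4, 2: 5, 4: 6}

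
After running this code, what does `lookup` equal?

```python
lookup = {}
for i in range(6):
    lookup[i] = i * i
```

Let's trace through this code step by step.

Initialize: lookup = {}
Entering loop: for i in range(6):

After execution: lookup = {0: 0, 1: 1, 2: 4, 3: 9, 4: 16, 5: 25}
{0: 0, 1: 1, 2: 4, 3: 9, 4: 16, 5: 25}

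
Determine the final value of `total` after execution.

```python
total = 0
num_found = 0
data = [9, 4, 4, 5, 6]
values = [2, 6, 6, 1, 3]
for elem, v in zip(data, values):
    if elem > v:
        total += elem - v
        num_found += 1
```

Let's trace through this code step by step.

Initialize: total = 0
Initialize: num_found = 0
Initialize: data = [9, 4, 4, 5, 6]
Initialize: values = [2, 6, 6, 1, 3]
Entering loop: for elem, v in zip(data, values):

After execution: total = 14
14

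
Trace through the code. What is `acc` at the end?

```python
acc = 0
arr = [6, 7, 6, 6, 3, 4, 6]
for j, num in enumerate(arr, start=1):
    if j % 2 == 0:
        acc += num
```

Let's trace through this code step by step.

Initialize: acc = 0
Initialize: arr = [6, 7, 6, 6, 3, 4, 6]
Entering loop: for j, num in enumerate(arr, start=1):

After execution: acc = 17
17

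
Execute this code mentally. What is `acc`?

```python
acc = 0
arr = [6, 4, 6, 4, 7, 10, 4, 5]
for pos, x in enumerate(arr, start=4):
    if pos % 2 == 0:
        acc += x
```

Let's trace through this code step by step.

Initialize: acc = 0
Initialize: arr = [6, 4, 6, 4, 7, 10, 4, 5]
Entering loop: for pos, x in enumerate(arr, start=4):

After execution: acc = 23
23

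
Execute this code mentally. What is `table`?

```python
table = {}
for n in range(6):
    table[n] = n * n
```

Let's trace through this code step by step.

Initialize: table = {}
Entering loop: for n in range(6):

After execution: table = {0: 0, 1: 1, 2: 4, 3: 9, 4: 16, 5: 25}
{0: 0, 1: 1, 2: 4, 3: 9, 4: 16, 5: 25}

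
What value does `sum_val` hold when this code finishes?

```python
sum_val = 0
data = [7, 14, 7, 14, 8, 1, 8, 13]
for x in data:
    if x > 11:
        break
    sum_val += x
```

Let's trace through this code step by step.

Initialize: sum_val = 0
Initialize: data = [7, 14, 7, 14, 8, 1, 8, 13]
Entering loop: for x in data:

After execution: sum_val = 7
7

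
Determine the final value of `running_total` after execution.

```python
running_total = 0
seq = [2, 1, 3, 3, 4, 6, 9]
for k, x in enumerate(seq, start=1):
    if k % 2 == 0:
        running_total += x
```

Let's trace through this code step by step.

Initialize: running_total = 0
Initialize: seq = [2, 1, 3, 3, 4, 6, 9]
Entering loop: for k, x in enumerate(seq, start=1):

After execution: running_total = 10
10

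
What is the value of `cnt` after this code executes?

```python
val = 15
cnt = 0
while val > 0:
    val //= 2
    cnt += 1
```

Let's trace through this code step by step.

Initialize: val = 15
Initialize: cnt = 0
Entering loop: while val > 0:

After execution: cnt = 4
4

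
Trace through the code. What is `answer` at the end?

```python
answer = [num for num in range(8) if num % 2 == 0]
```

Let's trace through this code step by step.

Initialize: answer = [num for num in range(8) if num % 2 == 0]

After execution: answer = [0, 2, 4, 6]
[0, 2, 4, 6]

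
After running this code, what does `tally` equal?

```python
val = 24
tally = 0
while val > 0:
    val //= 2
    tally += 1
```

Let's trace through this code step by step.

Initialize: val = 24
Initialize: tally = 0
Entering loop: while val > 0:

After execution: tally = 5
5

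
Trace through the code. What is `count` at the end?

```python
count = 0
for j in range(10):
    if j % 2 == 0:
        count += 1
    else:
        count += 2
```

Let's trace through this code step by step.

Initialize: count = 0
Entering loop: for j in range(10):

After execution: count = 15
15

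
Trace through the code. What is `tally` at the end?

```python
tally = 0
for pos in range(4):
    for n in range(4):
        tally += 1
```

Let's trace through this code step by step.

Initialize: tally = 0
Entering loop: for pos in range(4):

After execution: tally = 16
16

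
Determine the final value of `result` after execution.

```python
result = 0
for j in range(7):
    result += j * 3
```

Let's trace through this code step by step.

Initialize: result = 0
Entering loop: for j in range(7):

After execution: result = 63
63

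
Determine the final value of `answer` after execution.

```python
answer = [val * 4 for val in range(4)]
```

Let's trace through this code step by step.

Initialize: answer = [val * 4 for val in range(4)]

After execution: answer = [0, 4, 8, 12]
[0, 4, 8, 12]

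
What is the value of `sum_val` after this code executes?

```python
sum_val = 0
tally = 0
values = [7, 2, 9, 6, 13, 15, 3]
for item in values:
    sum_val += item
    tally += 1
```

Let's trace through this code step by step.

Initialize: sum_val = 0
Initialize: tally = 0
Initialize: values = [7, 2, 9, 6, 13, 15, 3]
Entering loop: for item in values:

After execution: sum_val = 55
55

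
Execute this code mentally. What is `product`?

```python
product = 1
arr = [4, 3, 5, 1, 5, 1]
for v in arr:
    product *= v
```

Let's trace through this code step by step.

Initialize: product = 1
Initialize: arr = [4, 3, 5, 1, 5, 1]
Entering loop: for v in arr:

After execution: product = 300
300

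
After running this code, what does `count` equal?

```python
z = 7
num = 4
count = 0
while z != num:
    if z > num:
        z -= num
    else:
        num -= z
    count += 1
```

Let's trace through this code step by step.

Initialize: z = 7
Initialize: num = 4
Initialize: count = 0
Entering loop: while z != num:

After execution: count = 4
4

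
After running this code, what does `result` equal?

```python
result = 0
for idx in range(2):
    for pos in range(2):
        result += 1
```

Let's trace through this code step by step.

Initialize: result = 0
Entering loop: for idx in range(2):

After execution: result = 4
4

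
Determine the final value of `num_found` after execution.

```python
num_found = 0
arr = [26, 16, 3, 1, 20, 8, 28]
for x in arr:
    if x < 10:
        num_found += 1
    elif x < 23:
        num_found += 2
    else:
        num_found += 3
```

Let's trace through this code step by step.

Initialize: num_found = 0
Initialize: arr = [26, 16, 3, 1, 20, 8, 28]
Entering loop: for x in arr:

After execution: num_found = 13
13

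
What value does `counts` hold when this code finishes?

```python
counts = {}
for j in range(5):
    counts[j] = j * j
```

Let's trace through this code step by step.

Initialize: counts = {}
Entering loop: for j in range(5):

After execution: counts = {0: 0, 1: 1, 2: 4, 3: 9, 4: 16}
{0: 0, 1: 1, 2: 4, 3: 9, 4: 16}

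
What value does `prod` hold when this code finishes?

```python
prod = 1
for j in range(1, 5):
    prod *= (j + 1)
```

Let's trace through this code step by step.

Initialize: prod = 1
Entering loop: for j in range(1, 5):

After execution: prod = 120
120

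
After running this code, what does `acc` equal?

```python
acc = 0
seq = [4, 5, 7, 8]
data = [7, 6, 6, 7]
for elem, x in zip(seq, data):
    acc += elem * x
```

Let's trace through this code step by step.

Initialize: acc = 0
Initialize: seq = [4, 5, 7, 8]
Initialize: data = [7, 6, 6, 7]
Entering loop: for elem, x in zip(seq, data):

After execution: acc = 156
156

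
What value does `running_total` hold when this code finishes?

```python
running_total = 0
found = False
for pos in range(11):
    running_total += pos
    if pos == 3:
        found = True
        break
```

Let's trace through this code step by step.

Initialize: running_total = 0
Initialize: found = False
Entering loop: for pos in range(11):

After execution: running_total = 6
6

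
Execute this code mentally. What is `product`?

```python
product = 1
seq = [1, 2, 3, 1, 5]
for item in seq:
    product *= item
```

Let's trace through this code step by step.

Initialize: product = 1
Initialize: seq = [1, 2, 3, 1, 5]
Entering loop: for item in seq:

After execution: product = 30
30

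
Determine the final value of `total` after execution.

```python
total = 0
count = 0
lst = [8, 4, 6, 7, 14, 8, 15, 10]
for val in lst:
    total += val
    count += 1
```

Let's trace through this code step by step.

Initialize: total = 0
Initialize: count = 0
Initialize: lst = [8, 4, 6, 7, 14, 8, 15, 10]
Entering loop: for val in lst:

After execution: total = 72
72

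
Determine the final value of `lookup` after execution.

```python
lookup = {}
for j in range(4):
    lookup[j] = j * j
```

Let's trace through this code step by step.

Initialize: lookup = {}
Entering loop: for j in range(4):

After execution: lookup = {0: 0, 1: 1, 2: 4, 3: 9}
{0: 0, 1: 1, 2: 4, 3: 9}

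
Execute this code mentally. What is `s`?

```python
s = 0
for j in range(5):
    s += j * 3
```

Let's trace through this code step by step.

Initialize: s = 0
Entering loop: for j in range(5):

After execution: s = 30
30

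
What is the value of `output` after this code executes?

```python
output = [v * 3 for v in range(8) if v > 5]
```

Let's trace through this code step by step.

Initialize: output = [v * 3 for v in range(8) if v > 5]

After execution: output = [18, 21]
[18, 21]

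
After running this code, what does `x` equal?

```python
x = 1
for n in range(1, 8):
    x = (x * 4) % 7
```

Let's trace through this code step by step.

Initialize: x = 1
Entering loop: for n in range(1, 8):

After execution: x = 4
4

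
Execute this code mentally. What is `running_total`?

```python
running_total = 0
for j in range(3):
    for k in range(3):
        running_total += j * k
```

Let's trace through this code step by step.

Initialize: running_total = 0
Entering loop: for j in range(3):

After execution: running_total = 9
9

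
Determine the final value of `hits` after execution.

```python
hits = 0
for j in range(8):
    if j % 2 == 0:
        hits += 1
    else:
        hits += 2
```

Let's trace through this code step by step.

Initialize: hits = 0
Entering loop: for j in range(8):

After execution: hits = 12
12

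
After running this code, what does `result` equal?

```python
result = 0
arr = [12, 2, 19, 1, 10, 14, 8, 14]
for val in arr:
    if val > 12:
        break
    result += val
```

Let's trace through this code step by step.

Initialize: result = 0
Initialize: arr = [12, 2, 19, 1, 10, 14, 8, 14]
Entering loop: for val in arr:

After execution: result = 14
14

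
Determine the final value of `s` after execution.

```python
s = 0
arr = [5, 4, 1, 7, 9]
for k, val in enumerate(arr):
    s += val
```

Let's trace through this code step by step.

Initialize: s = 0
Initialize: arr = [5, 4, 1, 7, 9]
Entering loop: for k, val in enumerate(arr):

After execution: s = 26
26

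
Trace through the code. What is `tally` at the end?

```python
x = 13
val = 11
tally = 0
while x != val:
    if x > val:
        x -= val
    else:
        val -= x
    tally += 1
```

Let's trace through this code step by step.

Initialize: x = 13
Initialize: val = 11
Initialize: tally = 0
Entering loop: while x != val:

After execution: tally = 7
7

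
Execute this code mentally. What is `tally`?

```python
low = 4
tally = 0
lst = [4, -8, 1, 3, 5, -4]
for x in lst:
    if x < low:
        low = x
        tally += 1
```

Let's trace through this code step by step.

Initialize: low = 4
Initialize: tally = 0
Initialize: lst = [4, -8, 1, 3, 5, -4]
Entering loop: for x in lst:

After execution: tally = 1
1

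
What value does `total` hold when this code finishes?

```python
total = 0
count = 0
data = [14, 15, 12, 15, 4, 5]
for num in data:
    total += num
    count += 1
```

Let's trace through this code step by step.

Initialize: total = 0
Initialize: count = 0
Initialize: data = [14, 15, 12, 15, 4, 5]
Entering loop: for num in data:

After execution: total = 65
65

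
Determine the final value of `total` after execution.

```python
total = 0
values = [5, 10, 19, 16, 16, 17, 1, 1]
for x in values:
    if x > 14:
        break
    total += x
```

Let's trace through this code step by step.

Initialize: total = 0
Initialize: values = [5, 10, 19, 16, 16, 17, 1, 1]
Entering loop: for x in values:

After execution: total = 15
15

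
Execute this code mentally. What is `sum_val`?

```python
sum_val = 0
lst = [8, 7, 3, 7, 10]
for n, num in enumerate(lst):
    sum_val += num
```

Let's trace through this code step by step.

Initialize: sum_val = 0
Initialize: lst = [8, 7, 3, 7, 10]
Entering loop: for n, num in enumerate(lst):

After execution: sum_val = 35
35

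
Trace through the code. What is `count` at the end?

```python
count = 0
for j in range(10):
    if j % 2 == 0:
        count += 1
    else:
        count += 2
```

Let's trace through this code step by step.

Initialize: count = 0
Entering loop: for j in range(10):

After execution: count = 15
15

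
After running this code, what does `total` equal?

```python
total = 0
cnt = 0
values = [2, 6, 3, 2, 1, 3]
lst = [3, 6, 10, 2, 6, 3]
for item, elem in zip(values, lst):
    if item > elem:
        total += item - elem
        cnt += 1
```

Let's trace through this code step by step.

Initialize: total = 0
Initialize: cnt = 0
Initialize: values = [2, 6, 3, 2, 1, 3]
Initialize: lst = [3, 6, 10, 2, 6, 3]
Entering loop: for item, elem in zip(values, lst):

After execution: total = 0
0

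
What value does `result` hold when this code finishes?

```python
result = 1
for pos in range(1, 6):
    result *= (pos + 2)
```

Let's trace through this code step by step.

Initialize: result = 1
Entering loop: for pos in range(1, 6):

After execution: result = 2520
2520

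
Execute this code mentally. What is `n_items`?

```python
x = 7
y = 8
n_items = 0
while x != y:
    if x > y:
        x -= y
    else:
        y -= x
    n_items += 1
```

Let's trace through this code step by step.

Initialize: x = 7
Initialize: y = 8
Initialize: n_items = 0
Entering loop: while x != y:

After execution: n_items = 7
7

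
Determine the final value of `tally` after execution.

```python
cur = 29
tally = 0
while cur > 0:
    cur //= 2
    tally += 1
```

Let's trace through this code step by step.

Initialize: cur = 29
Initialize: tally = 0
Entering loop: while cur > 0:

After execution: tally = 5
5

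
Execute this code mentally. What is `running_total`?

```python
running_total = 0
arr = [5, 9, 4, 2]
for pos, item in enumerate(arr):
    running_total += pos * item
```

Let's trace through this code step by step.

Initialize: running_total = 0
Initialize: arr = [5, 9, 4, 2]
Entering loop: for pos, item in enumerate(arr):

After execution: running_total = 23
23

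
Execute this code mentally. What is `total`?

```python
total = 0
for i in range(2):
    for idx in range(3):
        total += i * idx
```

Let's trace through this code step by step.

Initialize: total = 0
Entering loop: for i in range(2):

After execution: total = 3
3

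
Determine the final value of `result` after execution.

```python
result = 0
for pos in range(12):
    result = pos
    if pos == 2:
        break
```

Let's trace through this code step by step.

Initialize: result = 0
Entering loop: for pos in range(12):

After execution: result = 2
2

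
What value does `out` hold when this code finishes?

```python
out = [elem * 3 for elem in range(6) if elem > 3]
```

Let's trace through this code step by step.

Initialize: out = [elem * 3 for elem in range(6) if elem > 3]

After execution: out = [12, 15]
[12, 15]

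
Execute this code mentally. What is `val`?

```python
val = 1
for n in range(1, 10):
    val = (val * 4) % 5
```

Let's trace through this code step by step.

Initialize: val = 1
Entering loop: for n in range(1, 10):

After execution: val = 4
4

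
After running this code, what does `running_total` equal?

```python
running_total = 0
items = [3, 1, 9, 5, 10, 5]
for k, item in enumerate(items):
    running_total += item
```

Let's trace through this code step by step.

Initialize: running_total = 0
Initialize: items = [3, 1, 9, 5, 10, 5]
Entering loop: for k, item in enumerate(items):

After execution: running_total = 33
33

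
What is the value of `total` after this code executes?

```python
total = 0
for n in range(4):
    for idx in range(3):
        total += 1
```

Let's trace through this code step by step.

Initialize: total = 0
Entering loop: for n in range(4):

After execution: total = 12
12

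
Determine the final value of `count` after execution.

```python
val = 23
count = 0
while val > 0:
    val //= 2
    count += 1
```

Let's trace through this code step by step.

Initialize: val = 23
Initialize: count = 0
Entering loop: while val > 0:

After execution: count = 5
5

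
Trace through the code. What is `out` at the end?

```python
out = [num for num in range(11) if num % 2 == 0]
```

Let's trace through this code step by step.

Initialize: out = [num for num in range(11) if num % 2 == 0]

After execution: out = [0, 2, 4, 6, 8, 10]
[0, 2, 4, 6, 8, 10]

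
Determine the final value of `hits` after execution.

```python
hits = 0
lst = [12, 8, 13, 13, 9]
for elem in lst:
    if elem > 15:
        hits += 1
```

Let's trace through this code step by step.

Initialize: hits = 0
Initialize: lst = [12, 8, 13, 13, 9]
Entering loop: for elem in lst:

After execution: hits = 0
0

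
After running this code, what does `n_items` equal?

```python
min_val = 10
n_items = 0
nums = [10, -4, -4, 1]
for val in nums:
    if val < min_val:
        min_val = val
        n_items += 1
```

Let's trace through this code step by step.

Initialize: min_val = 10
Initialize: n_items = 0
Initialize: nums = [10, -4, -4, 1]
Entering loop: for val in nums:

After execution: n_items = 1
1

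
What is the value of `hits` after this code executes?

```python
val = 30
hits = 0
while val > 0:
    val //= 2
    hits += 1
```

Let's trace through this code step by step.

Initialize: val = 30
Initialize: hits = 0
Entering loop: while val > 0:

After execution: hits = 5
5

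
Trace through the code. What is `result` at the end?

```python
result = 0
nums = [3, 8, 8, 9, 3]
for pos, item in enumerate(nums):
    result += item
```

Let's trace through this code step by step.

Initialize: result = 0
Initialize: nums = [3, 8, 8, 9, 3]
Entering loop: for pos, item in enumerate(nums):

After execution: result = 31
31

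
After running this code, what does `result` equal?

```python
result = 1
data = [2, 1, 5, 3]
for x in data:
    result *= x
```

Let's trace through this code step by step.

Initialize: result = 1
Initialize: data = [2, 1, 5, 3]
Entering loop: for x in data:

After execution: result = 30
30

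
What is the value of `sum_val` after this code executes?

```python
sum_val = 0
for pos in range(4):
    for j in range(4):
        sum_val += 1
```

Let's trace through this code step by step.

Initialize: sum_val = 0
Entering loop: for pos in range(4):

After execution: sum_val = 16
16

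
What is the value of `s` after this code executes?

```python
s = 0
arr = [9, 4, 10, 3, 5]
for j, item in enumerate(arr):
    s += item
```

Let's trace through this code step by step.

Initialize: s = 0
Initialize: arr = [9, 4, 10, 3, 5]
Entering loop: for j, item in enumerate(arr):

After execution: s = 31
31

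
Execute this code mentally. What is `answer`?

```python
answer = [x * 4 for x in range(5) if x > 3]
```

Let's trace through this code step by step.

Initialize: answer = [x * 4 for x in range(5) if x > 3]

After execution: answer = [16]
[16]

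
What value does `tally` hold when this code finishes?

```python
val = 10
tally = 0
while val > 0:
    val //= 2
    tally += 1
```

Let's trace through this code step by step.

Initialize: val = 10
Initialize: tally = 0
Entering loop: while val > 0:

After execution: tally = 4
4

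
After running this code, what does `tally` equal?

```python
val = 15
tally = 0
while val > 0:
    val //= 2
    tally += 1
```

Let's trace through this code step by step.

Initialize: val = 15
Initialize: tally = 0
Entering loop: while val > 0:

After execution: tally = 4
4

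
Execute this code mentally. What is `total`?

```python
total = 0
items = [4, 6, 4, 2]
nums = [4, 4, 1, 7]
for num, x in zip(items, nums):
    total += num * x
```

Let's trace through this code step by step.

Initialize: total = 0
Initialize: items = [4, 6, 4, 2]
Initialize: nums = [4, 4, 1, 7]
Entering loop: for num, x in zip(items, nums):

After execution: total = 58
58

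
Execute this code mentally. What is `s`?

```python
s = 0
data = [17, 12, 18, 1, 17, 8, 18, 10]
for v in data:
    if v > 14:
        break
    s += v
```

Let's trace through this code step by step.

Initialize: s = 0
Initialize: data = [17, 12, 18, 1, 17, 8, 18, 10]
Entering loop: for v in data:

After execution: s = 0
0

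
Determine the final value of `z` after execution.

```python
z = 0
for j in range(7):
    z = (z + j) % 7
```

Let's trace through this code step by step.

Initialize: z = 0
Entering loop: for j in range(7):

After execution: z = 0
0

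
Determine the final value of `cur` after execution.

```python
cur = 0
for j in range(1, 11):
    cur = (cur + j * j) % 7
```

Let's trace through this code step by step.

Initialize: cur = 0
Entering loop: for j in range(1, 11):

After execution: cur = 0
0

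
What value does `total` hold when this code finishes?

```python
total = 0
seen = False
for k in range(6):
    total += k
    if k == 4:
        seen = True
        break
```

Let's trace through this code step by step.

Initialize: total = 0
Initialize: seen = False
Entering loop: for k in range(6):

After execution: total = 10
10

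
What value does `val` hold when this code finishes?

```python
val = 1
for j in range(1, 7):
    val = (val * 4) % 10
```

Let's trace through this code step by step.

Initialize: val = 1
Entering loop: for j in range(1, 7):

After execution: val = 6
6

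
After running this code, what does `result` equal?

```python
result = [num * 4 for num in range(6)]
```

Let's trace through this code step by step.

Initialize: result = [num * 4 for num in range(6)]

After execution: result = [0, 4, 8, 12, 16, 20]
[0, 4, 8, 12, 16, 20]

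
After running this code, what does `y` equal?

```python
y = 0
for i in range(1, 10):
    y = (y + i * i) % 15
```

Let's trace through this code step by step.

Initialize: y = 0
Entering loop: for i in range(1, 10):

After execution: y = 0
0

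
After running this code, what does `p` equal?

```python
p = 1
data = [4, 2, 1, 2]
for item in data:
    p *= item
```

Let's trace through this code step by step.

Initialize: p = 1
Initialize: data = [4, 2, 1, 2]
Entering loop: for item in data:

After execution: p = 16
16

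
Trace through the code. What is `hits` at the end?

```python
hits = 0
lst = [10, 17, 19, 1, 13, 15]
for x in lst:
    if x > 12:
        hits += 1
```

Let's trace through this code step by step.

Initialize: hits = 0
Initialize: lst = [10, 17, 19, 1, 13, 15]
Entering loop: for x in lst:

After execution: hits = 4
4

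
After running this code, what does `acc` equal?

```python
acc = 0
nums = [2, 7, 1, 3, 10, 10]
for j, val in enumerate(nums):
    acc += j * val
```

Let's trace through this code step by step.

Initialize: acc = 0
Initialize: nums = [2, 7, 1, 3, 10, 10]
Entering loop: for j, val in enumerate(nums):

After execution: acc = 108
108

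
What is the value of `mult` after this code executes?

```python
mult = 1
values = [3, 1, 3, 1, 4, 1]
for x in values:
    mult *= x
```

Let's trace through this code step by step.

Initialize: mult = 1
Initialize: values = [3, 1, 3, 1, 4, 1]
Entering loop: for x in values:

After execution: mult = 36
36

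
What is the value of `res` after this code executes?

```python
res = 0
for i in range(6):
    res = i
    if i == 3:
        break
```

Let's trace through this code step by step.

Initialize: res = 0
Entering loop: for i in range(6):

After execution: res = 3
3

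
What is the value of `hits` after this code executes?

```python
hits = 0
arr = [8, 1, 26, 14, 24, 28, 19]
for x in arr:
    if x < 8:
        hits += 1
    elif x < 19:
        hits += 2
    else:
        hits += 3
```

Let's trace through this code step by step.

Initialize: hits = 0
Initialize: arr = [8, 1, 26, 14, 24, 28, 19]
Entering loop: for x in arr:

After execution: hits = 17
17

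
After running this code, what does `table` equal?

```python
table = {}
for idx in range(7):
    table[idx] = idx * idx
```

Let's trace through this code step by step.

Initialize: table = {}
Entering loop: for idx in range(7):

After execution: table = {0: 0, 1: 1, 2: 4, 3: 9, 4: 16, 5: 25, 6: 36}
{0: 0, 1: 1, 2: 4, 3: 9, 4: 16, 5: 25, 6: 36}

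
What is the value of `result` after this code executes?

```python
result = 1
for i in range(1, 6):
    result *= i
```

Let's trace through this code step by step.

Initialize: result = 1
Entering loop: for i in range(1, 6):

After execution: result = 120
120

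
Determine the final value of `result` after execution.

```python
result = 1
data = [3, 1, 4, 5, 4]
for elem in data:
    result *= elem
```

Let's trace through this code step by step.

Initialize: result = 1
Initialize: data = [3, 1, 4, 5, 4]
Entering loop: for elem in data:

After execution: result = 240
240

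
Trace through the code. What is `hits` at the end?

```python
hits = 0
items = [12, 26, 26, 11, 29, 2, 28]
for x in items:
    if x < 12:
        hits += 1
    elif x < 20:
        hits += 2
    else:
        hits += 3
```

Let's trace through this code step by step.

Initialize: hits = 0
Initialize: items = [12, 26, 26, 11, 29, 2, 28]
Entering loop: for x in items:

After execution: hits = 16
16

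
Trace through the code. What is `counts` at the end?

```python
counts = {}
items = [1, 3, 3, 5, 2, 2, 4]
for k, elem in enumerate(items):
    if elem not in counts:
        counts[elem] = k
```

Let's trace through this code step by step.

Initialize: counts = {}
Initialize: items = [1, 3, 3, 5, 2, 2, 4]
Entering loop: for k, elem in enumerate(items):

After execution: counts = {1: 0, 3: 1, 5: 3, 2: 4, 4: 6}
{1: 0, 3: 1, 5: 3, 2: 4, 4: 6}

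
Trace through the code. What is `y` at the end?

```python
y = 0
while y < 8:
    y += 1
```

Let's trace through this code step by step.

Initialize: y = 0
Entering loop: while y < 8:

After execution: y = 8
8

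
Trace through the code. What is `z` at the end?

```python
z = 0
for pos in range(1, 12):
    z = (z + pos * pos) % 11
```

Let's trace through this code step by step.

Initialize: z = 0
Entering loop: for pos in range(1, 12):

After execution: z = 0
0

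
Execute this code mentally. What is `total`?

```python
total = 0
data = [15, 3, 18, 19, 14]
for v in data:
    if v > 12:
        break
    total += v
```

Let's trace through this code step by step.

Initialize: total = 0
Initialize: data = [15, 3, 18, 19, 14]
Entering loop: for v in data:

After execution: total = 0
0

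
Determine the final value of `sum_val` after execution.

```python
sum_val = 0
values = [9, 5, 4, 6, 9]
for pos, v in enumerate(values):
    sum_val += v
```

Let's trace through this code step by step.

Initialize: sum_val = 0
Initialize: values = [9, 5, 4, 6, 9]
Entering loop: for pos, v in enumerate(values):

After execution: sum_val = 33
33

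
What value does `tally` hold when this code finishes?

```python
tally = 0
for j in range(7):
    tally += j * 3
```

Let's trace through this code step by step.

Initialize: tally = 0
Entering loop: for j in range(7):

After execution: tally = 63
63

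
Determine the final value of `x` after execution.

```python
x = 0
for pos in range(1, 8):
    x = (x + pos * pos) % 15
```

Let's trace through this code step by step.

Initialize: x = 0
Entering loop: for pos in range(1, 8):

After execution: x = 5
5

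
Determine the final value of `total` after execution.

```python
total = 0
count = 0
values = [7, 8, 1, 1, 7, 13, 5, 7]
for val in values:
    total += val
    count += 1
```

Let's trace through this code step by step.

Initialize: total = 0
Initialize: count = 0
Initialize: values = [7, 8, 1, 1, 7, 13, 5, 7]
Entering loop: for val in values:

After execution: total = 49
49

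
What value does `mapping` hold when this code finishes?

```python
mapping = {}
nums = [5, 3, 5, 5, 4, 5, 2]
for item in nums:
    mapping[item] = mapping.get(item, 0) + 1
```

Let's trace through this code step by step.

Initialize: mapping = {}
Initialize: nums = [5, 3, 5, 5, 4, 5, 2]
Entering loop: for item in nums:

After execution: mapping = {5: 4, 3: 1, 4: 1, 2: 1}
{5: 4, 3: 1, 4: 1, 2: 1}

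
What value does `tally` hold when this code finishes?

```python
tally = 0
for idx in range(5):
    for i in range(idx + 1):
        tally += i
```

Let's trace through this code step by step.

Initialize: tally = 0
Entering loop: for idx in range(5):

After execution: tally = 20
20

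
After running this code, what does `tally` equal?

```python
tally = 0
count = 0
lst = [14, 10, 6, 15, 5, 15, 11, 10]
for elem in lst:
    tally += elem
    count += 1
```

Let's trace through this code step by step.

Initialize: tally = 0
Initialize: count = 0
Initialize: lst = [14, 10, 6, 15, 5, 15, 11, 10]
Entering loop: for elem in lst:

After execution: tally = 86
86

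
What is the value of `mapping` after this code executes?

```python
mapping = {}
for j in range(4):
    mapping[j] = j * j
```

Let's trace through this code step by step.

Initialize: mapping = {}
Entering loop: for j in range(4):

After execution: mapping = {0: 0, 1: 1, 2: 4, 3: 9}
{0: 0, 1: 1, 2: 4, 3: 9}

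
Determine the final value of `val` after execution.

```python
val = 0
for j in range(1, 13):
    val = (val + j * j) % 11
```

Let's trace through this code step by step.

Initialize: val = 0
Entering loop: for j in range(1, 13):

After execution: val = 1
1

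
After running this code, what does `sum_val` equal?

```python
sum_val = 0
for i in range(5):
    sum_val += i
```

Let's trace through this code step by step.

Initialize: sum_val = 0
Entering loop: for i in range(5):

After execution: sum_val = 10
10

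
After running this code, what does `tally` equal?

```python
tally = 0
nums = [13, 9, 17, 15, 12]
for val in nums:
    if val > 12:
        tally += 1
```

Let's trace through this code step by step.

Initialize: tally = 0
Initialize: nums = [13, 9, 17, 15, 12]
Entering loop: for val in nums:

After execution: tally = 3
3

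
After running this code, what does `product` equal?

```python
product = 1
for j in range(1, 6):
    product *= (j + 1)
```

Let's trace through this code step by step.

Initialize: product = 1
Entering loop: for j in range(1, 6):

After execution: product = 720
720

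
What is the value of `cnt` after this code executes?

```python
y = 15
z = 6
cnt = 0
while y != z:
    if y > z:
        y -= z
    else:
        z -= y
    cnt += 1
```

Let's trace through this code step by step.

Initialize: y = 15
Initialize: z = 6
Initialize: cnt = 0
Entering loop: while y != z:

After execution: cnt = 3
3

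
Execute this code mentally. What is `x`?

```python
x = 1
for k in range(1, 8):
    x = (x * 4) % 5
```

Let's trace through this code step by step.

Initialize: x = 1
Entering loop: for k in range(1, 8):

After execution: x = 4
4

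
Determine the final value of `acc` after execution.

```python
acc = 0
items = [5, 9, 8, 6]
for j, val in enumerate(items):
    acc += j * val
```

Let's trace through this code step by step.

Initialize: acc = 0
Initialize: items = [5, 9, 8, 6]
Entering loop: for j, val in enumerate(items):

After execution: acc = 43
43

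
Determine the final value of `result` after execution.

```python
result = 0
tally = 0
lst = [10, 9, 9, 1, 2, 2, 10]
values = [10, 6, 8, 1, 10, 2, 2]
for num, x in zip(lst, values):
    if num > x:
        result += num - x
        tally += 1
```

Let's trace through this code step by step.

Initialize: result = 0
Initialize: tally = 0
Initialize: lst = [10, 9, 9, 1, 2, 2, 10]
Initialize: values = [10, 6, 8, 1, 10, 2, 2]
Entering loop: for num, x in zip(lst, values):

After execution: result = 12
12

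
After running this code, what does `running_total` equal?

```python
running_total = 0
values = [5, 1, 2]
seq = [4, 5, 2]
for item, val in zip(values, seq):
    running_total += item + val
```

Let's trace through this code step by step.

Initialize: running_total = 0
Initialize: values = [5, 1, 2]
Initialize: seq = [4, 5, 2]
Entering loop: for item, val in zip(values, seq):

After execution: running_total = 19
19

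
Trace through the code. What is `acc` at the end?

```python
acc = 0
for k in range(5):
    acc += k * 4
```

Let's trace through this code step by step.

Initialize: acc = 0
Entering loop: for k in range(5):

After execution: acc = 40
40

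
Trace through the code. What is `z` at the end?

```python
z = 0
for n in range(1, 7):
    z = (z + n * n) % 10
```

Let's trace through this code step by step.

Initialize: z = 0
Entering loop: for n in range(1, 7):

After execution: z = 1
1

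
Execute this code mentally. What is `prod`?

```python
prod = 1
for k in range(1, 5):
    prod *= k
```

Let's trace through this code step by step.

Initialize: prod = 1
Entering loop: for k in range(1, 5):

After execution: prod = 24
24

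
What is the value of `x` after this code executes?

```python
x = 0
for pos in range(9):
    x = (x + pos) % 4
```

Let's trace through this code step by step.

Initialize: x = 0
Entering loop: for pos in range(9):

After execution: x = 0
0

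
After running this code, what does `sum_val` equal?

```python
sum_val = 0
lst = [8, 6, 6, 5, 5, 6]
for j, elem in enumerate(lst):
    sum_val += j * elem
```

Let's trace through this code step by step.

Initialize: sum_val = 0
Initialize: lst = [8, 6, 6, 5, 5, 6]
Entering loop: for j, elem in enumerate(lst):

After execution: sum_val = 83
83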